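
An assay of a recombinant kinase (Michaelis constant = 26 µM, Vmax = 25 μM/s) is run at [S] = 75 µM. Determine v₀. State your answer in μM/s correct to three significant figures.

18.6 μM/s

[S]/(Km+[S]) = 75/101.0 = 0.7426, the fractional saturation.
v = 0.7426 × Vmax = 0.7426 × 25 = 18.6 μM/s.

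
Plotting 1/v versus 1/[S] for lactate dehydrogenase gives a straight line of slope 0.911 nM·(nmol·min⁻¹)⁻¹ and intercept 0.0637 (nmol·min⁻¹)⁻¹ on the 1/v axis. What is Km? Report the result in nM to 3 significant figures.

14.3 nM

y-intercept = 1/Vmax ⇒ Vmax = 15.7 nmol·min⁻¹; slope = Km/Vmax ⇒ Km = slope × Vmax.
Km = 0.911 × 15.7 = 14.3 nM.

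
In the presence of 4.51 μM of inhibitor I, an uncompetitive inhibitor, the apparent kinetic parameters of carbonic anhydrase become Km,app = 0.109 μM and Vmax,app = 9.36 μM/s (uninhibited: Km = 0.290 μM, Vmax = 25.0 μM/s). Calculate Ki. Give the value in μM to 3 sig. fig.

Uncompetitive: Vmax,app = Vmax/α (and Km,app = Km/α) with α = 1 + [I]/Ki.
α = Vmax/Vmax,app = 25.0/9.36 = 2.671.
Ki = [I]/(α − 1) = 4.51/1.671 = 2.70 μM.

2.70 μM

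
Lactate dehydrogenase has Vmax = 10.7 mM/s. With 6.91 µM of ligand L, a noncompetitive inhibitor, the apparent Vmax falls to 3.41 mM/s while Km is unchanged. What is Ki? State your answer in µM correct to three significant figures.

3.23 µM

Noncompetitive: Vmax,app = Vmax/α with α = 1 + [I]/Ki.
α = Vmax/Vmax,app = 10.7/3.41 = 3.138.
Since α = 1 + [I]/Ki, [I]/Ki = 3.138 − 1 = 2.138 and Ki = 6.91/2.138 = 3.23 µM.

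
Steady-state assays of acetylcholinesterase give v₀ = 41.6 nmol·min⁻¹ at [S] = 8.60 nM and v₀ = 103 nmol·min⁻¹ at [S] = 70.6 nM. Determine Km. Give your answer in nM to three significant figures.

18.2 nM

In reciprocal form, 1/v = (Km/Vmax)·(1/[S]) + 1/Vmax. The two points give (1/[S], 1/v) = (0.1163, 0.02404) and (0.01416, 0.009709).
Slope = (0.02404 − 0.009709)/(0.1163 − 0.01416) = 0.1403; intercept = 0.02404 − 0.1403×0.1163 = 0.007721.
Vmax = 1/intercept = 130 nmol·min⁻¹; Km = slope × Vmax = 0.1403 × 130 = 18.2 nM.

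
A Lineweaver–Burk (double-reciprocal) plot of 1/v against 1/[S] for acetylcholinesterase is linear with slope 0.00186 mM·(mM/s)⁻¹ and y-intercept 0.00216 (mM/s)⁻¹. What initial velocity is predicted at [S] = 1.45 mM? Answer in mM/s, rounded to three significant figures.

The y-intercept is 1/Vmax, so Vmax = 1/0.00216 = 463 mM/s.
The slope is Km/Vmax, so Km = 0.00186 × 463 = 0.861 mM.
Then v = 463 × 1.45/(0.861 + 1.45) = 290 mM/s.

290 mM/s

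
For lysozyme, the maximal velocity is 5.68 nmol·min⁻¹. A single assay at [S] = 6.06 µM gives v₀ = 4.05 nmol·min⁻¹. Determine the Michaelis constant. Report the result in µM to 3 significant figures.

From v = Vmax[S]/(Km+[S]), Km = [S](Vmax − v)/v.
Km = 6.06 × (5.68 − 4.05) / 4.05 = 9.878/4.05 = 2.44 µM.

2.44 µM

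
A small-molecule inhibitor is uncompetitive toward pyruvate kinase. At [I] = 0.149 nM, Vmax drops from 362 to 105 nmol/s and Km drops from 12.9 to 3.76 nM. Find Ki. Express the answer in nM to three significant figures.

0.0609 nM

Uncompetitive: Vmax,app = Vmax/α (and Km,app = Km/α) with α = 1 + [I]/Ki.
α = Vmax/Vmax,app = 362/105 = 3.448.
Ki = [I]/(α − 1) = 0.149/2.448 = 0.0609 nM.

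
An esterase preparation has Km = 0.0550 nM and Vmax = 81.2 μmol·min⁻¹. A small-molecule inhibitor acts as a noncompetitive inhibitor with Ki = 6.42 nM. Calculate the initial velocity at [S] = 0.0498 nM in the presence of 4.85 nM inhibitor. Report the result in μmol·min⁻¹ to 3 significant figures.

With α = 1 + [I]/Ki = 1 + 4.85/6.42 = 1.755, the noncompetitive rate law is v = (Vmax/α)·[S] / (Km + [S]).
v = (81.2/1.755)×0.0498 / (0.0550 + 0.0498) = 2.304/0.1048 = 22.0 μmol·min⁻¹.

22.0 μmol·min⁻¹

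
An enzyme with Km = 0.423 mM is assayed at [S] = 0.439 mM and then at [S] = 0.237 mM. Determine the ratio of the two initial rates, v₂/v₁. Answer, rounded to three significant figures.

0.705

The fractional saturations are [S]/(Km+[S]) = 0.439/0.8620 = 0.5093 and 0.237/0.6600 = 0.3591.
v₂/v₁ is just their ratio: 0.3591/0.5093 = 0.705.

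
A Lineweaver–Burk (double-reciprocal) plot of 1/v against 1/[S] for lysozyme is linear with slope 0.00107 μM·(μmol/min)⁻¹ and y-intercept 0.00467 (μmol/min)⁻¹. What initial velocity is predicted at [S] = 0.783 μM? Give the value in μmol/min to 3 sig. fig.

The y-intercept is 1/Vmax, so Vmax = 1/0.00467 = 214 μmol/min.
The slope is Km/Vmax, so Km = 0.00107 × 214 = 0.229 μM.
Then v = 214 × 0.783/(0.229 + 0.783) = 166 μmol/min.

166 μmol/min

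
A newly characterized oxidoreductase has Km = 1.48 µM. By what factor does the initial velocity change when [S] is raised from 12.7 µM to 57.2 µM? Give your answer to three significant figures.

Since Vmax cancels, v₂/v₁ = [S]₂(Km+[S]₁) / [S]₁(Km+[S]₂).
= 57.2×(1.48+12.7) / (12.7×(1.48+57.2)) = 811.1/745.2 = 1.09.

1.09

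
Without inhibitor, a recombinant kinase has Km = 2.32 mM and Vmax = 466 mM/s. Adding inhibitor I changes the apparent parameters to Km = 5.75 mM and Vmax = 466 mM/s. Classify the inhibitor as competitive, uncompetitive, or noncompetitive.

competitive

Km increases (2.32 → 5.75 mM) while Vmax is unchanged — the hallmark of competitive inhibition.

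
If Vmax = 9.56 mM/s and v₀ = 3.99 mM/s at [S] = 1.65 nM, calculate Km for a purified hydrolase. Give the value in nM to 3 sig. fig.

2.30 nM

From v = Vmax[S]/(Km+[S]), Km = [S](Vmax − v)/v.
Km = 1.65 × (9.56 − 3.99) / 3.99 = 9.190/3.99 = 2.30 nM.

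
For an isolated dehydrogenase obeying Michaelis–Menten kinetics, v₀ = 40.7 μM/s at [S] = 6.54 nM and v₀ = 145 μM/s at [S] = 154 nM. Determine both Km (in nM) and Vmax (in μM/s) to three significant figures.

Km = 19.7 nM; Vmax = 164 μM/s

From v = Vmax[S]/(Km+[S]), each point gives Vmax = v(Km+[S])/[S].
Equating: 40.7(Km+6.54)/6.54 = 145(Km+154)/154.
6.223·Km + 40.7 = 0.9416·Km + 145, so (6.223 − 0.9416)·Km = 145 − 40.7.
Km = 104.3/5.282 = 19.7 nM; then Vmax = 40.7(19.7+6.54)/6.54 = 164 μM/s.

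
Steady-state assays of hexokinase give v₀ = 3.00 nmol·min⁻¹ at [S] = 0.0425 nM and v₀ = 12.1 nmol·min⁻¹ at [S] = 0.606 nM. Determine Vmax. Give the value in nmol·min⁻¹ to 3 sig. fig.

In reciprocal form, 1/v = (Km/Vmax)·(1/[S]) + 1/Vmax. The two points give (1/[S], 1/v) = (23.53, 0.3333) and (1.650, 0.08264).
Slope = (0.3333 − 0.08264)/(23.53 − 1.650) = 0.01146; intercept = 0.3333 − 0.01146×23.53 = 0.06374.
Vmax = 1/intercept = 15.7 nmol·min⁻¹; Km = slope × Vmax = 0.01146 × 15.7 = 0.180 nM.

15.7 nmol·min⁻¹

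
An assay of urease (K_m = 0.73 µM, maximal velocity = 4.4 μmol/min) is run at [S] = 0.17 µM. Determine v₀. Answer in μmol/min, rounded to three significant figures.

0.831 μmol/min

[S]/(Km+[S]) = 0.17/0.9000 = 0.1889, the fractional saturation.
v = 0.1889 × Vmax = 0.1889 × 4.4 = 0.831 μmol/min.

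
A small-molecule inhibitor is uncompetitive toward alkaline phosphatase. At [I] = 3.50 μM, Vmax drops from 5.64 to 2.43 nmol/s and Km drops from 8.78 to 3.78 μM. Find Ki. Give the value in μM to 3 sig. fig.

Uncompetitive: Vmax,app = Vmax/α (and Km,app = Km/α) with α = 1 + [I]/Ki.
α = Vmax/Vmax,app = 5.64/2.43 = 2.321.
Since α = 1 + [I]/Ki, [I]/Ki = 2.321 − 1 = 1.321 and Ki = 3.50/1.321 = 2.65 μM.

2.65 μM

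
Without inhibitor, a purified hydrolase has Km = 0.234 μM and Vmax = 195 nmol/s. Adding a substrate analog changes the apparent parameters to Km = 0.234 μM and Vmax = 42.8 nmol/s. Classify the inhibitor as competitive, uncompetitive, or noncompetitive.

Vmax decreases (195 → 42.8 nmol/s) while Km is unchanged — pure noncompetitive inhibition.

noncompetitive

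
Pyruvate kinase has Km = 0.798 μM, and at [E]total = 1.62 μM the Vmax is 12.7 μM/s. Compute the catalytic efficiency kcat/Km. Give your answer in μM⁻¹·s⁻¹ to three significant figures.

kcat = Vmax/[E]total = 12.7/1.62 = 7.84 s⁻¹.
kcat/Km = 7.84/0.798 = 9.82 μM⁻¹·s⁻¹.

9.82 μM⁻¹·s⁻¹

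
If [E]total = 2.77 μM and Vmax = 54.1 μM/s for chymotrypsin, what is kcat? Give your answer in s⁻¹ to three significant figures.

19.5 s⁻¹

kcat = Vmax/[E]total = 54.1 μM/s / 2.77 μM = 19.5 s⁻¹.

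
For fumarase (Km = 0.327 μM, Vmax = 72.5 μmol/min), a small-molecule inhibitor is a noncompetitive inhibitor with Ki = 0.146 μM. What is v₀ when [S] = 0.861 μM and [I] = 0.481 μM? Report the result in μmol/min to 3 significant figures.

12.2 μmol/min

α = 1 + [I]/Ki = 1 + 0.481/0.146 = 4.295.
For a noncompetitive inhibitor, Vmax is reduced to Vmax/α while Km is unchanged: Km,app = 0.327 μM, Vmax,app = 16.9 μmol/min.
v = Vmax,app·[S]/(Km,app + [S]) = 16.9 × 0.861/(0.327 + 0.861) = 12.2 μmol/min.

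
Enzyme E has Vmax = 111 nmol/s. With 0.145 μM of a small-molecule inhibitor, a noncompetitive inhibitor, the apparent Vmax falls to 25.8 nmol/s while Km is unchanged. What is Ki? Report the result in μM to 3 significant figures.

Noncompetitive: Vmax,app = Vmax/α with α = 1 + [I]/Ki.
α = Vmax/Vmax,app = 111/25.8 = 4.302.
Since α = 1 + [I]/Ki, [I]/Ki = 4.302 − 1 = 3.302 and Ki = 0.145/3.302 = 0.0439 μM.

0.0439 μM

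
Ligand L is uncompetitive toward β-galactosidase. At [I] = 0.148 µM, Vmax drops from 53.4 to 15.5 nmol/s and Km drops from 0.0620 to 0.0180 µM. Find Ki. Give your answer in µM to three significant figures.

Uncompetitive: Vmax,app = Vmax/α (and Km,app = Km/α) with α = 1 + [I]/Ki.
α = Vmax/Vmax,app = 53.4/15.5 = 3.445.
Since α = 1 + [I]/Ki, [I]/Ki = 3.445 − 1 = 2.445 and Ki = 0.148/2.445 = 0.0605 µM.

0.0605 µM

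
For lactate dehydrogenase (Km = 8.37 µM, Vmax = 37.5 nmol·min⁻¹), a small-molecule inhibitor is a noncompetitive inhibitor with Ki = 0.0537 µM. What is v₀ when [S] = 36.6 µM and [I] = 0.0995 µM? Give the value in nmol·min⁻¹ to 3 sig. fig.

10.7 nmol·min⁻¹

With α = 1 + [I]/Ki = 1 + 0.0995/0.0537 = 2.853, the noncompetitive rate law is v = (Vmax/α)·[S] / (Km + [S]).
v = (37.5/2.853)×36.6 / (8.37 + 36.6) = 481.1/44.97 = 10.7 nmol·min⁻¹.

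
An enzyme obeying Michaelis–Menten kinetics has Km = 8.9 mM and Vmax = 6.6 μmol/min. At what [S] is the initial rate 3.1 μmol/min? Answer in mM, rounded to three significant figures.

Rearranging v = Vmax[S]/(Km+[S]) gives [S] = Km·v/(Vmax − v).
[S] = 8.9 × 3.1 / (6.6 − 3.1) = 27.59/3.500 = 7.88 mM.

7.88 mM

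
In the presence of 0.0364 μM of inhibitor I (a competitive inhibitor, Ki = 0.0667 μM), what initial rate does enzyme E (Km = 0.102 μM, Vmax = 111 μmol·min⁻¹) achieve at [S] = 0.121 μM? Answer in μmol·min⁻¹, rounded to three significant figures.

48.2 μmol·min⁻¹

α = 1 + [I]/Ki = 1 + 0.0364/0.0667 = 1.546.
For a competitive inhibitor, Vmax is unchanged and the apparent Km becomes α·Km: Km,app = 0.158 μM, Vmax,app = 111 μmol·min⁻¹.
v = Vmax,app·[S]/(Km,app + [S]) = 111 × 0.121/(0.158 + 0.121) = 48.2 μmol·min⁻¹.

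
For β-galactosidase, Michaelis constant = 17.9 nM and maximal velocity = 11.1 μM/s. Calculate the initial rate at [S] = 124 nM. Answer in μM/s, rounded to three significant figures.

9.70 μM/s

[S]/(Km+[S]) = 124/141.9 = 0.8739, the fractional saturation.
v = 0.8739 × Vmax = 0.8739 × 11.1 = 9.70 μM/s.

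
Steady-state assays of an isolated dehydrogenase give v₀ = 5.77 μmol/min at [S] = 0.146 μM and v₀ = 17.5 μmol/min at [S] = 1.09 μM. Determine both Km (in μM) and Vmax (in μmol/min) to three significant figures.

From v = Vmax[S]/(Km+[S]), each point gives Vmax = v(Km+[S])/[S].
Equating: 5.77(Km+0.146)/0.146 = 17.5(Km+1.09)/1.09.
39.52·Km + 5.77 = 16.06·Km + 17.5, so (39.52 − 16.06)·Km = 17.5 − 5.77.
Km = 11.73/23.47 = 0.500 μM; then Vmax = 5.77(0.500+0.146)/0.146 = 25.5 μmol/min.

Km = 0.500 μM; Vmax = 25.5 μmol/min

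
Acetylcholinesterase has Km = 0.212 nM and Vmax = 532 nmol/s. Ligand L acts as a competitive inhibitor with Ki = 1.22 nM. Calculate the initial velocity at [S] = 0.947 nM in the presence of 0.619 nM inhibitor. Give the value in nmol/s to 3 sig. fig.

398 nmol/s

α = 1 + [I]/Ki = 1 + 0.619/1.22 = 1.507.
For a competitive inhibitor, Vmax is unchanged and the apparent Km becomes α·Km: Km,app = 0.320 nM, Vmax,app = 532 nmol/s.
v = Vmax,app·[S]/(Km,app + [S]) = 532 × 0.947/(0.320 + 0.947) = 398 nmol/s.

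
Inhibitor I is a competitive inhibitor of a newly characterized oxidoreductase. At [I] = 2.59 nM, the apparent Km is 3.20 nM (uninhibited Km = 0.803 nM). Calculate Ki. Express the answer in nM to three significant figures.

0.868 nM

Competitive: Km,app = α·Km with α = 1 + [I]/Ki.
α = Km,app/Km = 3.20/0.803 = 3.985.
Since α = 1 + [I]/Ki, [I]/Ki = 3.985 − 1 = 2.985 and Ki = 2.59/2.985 = 0.868 nM.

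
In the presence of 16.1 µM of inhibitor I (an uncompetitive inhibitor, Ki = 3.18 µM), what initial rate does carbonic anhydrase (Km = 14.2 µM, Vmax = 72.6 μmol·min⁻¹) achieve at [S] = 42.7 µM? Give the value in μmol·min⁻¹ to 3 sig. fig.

11.4 μmol·min⁻¹

α = 1 + [I]/Ki = 1 + 16.1/3.18 = 6.063.
For an uncompetitive inhibitor, both parameters are divided by α, giving Vmax/α and Km/α: Km,app = 2.34 µM, Vmax,app = 12.0 μmol·min⁻¹.
v = Vmax,app·[S]/(Km,app + [S]) = 12.0 × 42.7/(2.34 + 42.7) = 11.4 μmol·min⁻¹.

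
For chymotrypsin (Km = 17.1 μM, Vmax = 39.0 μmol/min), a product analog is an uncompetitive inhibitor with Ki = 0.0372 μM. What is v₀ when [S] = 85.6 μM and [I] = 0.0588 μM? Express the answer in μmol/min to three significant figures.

14.0 μmol/min

α = 1 + [I]/Ki = 1 + 0.0588/0.0372 = 2.581.
For an uncompetitive inhibitor, both parameters are divided by α, giving Vmax/α and Km/α: Km,app = 6.63 μM, Vmax,app = 15.1 μmol/min.
v = Vmax,app·[S]/(Km,app + [S]) = 15.1 × 85.6/(6.63 + 85.6) = 14.0 μmol/min.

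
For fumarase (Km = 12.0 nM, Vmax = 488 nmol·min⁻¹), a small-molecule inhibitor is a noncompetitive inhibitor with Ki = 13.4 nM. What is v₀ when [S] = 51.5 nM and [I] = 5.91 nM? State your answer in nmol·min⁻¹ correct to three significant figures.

275 nmol·min⁻¹

With α = 1 + [I]/Ki = 1 + 5.91/13.4 = 1.441, the noncompetitive rate law is v = (Vmax/α)·[S] / (Km + [S]).
v = (488/1.441)×51.5 / (12.0 + 51.5) = 17440/63.50 = 275 nmol·min⁻¹.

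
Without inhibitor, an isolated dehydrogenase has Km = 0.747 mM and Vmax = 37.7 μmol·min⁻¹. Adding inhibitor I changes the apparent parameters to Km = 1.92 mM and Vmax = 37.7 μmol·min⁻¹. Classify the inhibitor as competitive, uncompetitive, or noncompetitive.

Km increases (0.747 → 1.92 mM) while Vmax is unchanged — the hallmark of competitive inhibition.

competitive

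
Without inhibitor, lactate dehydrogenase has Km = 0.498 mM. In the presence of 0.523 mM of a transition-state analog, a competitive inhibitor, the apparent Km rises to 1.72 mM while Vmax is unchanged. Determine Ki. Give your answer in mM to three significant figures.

0.213 mM

Competitive: Km,app = α·Km with α = 1 + [I]/Ki.
α = Km,app/Km = 1.72/0.498 = 3.454.
Since α = 1 + [I]/Ki, [I]/Ki = 3.454 − 1 = 2.454 and Ki = 0.523/2.454 = 0.213 mM.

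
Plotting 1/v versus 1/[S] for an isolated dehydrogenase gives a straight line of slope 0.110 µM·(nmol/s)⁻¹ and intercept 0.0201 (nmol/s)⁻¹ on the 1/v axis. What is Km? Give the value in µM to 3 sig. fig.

5.47 µM

y-intercept = 1/Vmax ⇒ Vmax = 49.8 nmol/s; slope = Km/Vmax ⇒ Km = slope × Vmax.
Km = 0.110 × 49.8 = 5.47 µM.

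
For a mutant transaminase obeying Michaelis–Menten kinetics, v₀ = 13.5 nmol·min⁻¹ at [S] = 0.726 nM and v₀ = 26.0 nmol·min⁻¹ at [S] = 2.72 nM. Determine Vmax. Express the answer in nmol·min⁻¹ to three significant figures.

39.2 nmol·min⁻¹

From v = Vmax[S]/(Km+[S]), each point gives Vmax = v(Km+[S])/[S].
Equating: 13.5(Km+0.726)/0.726 = 26.0(Km+2.72)/2.72.
18.60·Km + 13.5 = 9.559·Km + 26.0, so (18.60 − 9.559)·Km = 26.0 − 13.5.
Km = 12.50/9.036 = 1.38 nM; then Vmax = 13.5(1.38+0.726)/0.726 = 39.2 nmol·min⁻¹.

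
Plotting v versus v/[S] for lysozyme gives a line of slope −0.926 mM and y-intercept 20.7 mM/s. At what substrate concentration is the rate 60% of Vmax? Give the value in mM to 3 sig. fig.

1.39 mM

The Eadie–Hofstee slope gives Km = 0.926 mM (slope = −Km).
v/Vmax = [S]/(Km+[S]) = 0.6 ⇒ [S] = Km·0.6/(1−0.6) = 0.926 × 1.500 = 1.39 mM.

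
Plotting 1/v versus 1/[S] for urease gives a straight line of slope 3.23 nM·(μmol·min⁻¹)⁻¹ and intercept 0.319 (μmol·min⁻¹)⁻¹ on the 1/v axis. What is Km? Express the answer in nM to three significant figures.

10.1 nM

y-intercept = 1/Vmax ⇒ Vmax = 3.13 μmol·min⁻¹; slope = Km/Vmax ⇒ Km = slope × Vmax.
Km = 3.23 × 3.13 = 10.1 nM.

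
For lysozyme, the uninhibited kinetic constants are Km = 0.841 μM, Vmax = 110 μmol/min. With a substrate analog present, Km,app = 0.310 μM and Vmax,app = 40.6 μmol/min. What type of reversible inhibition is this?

Both Km and Vmax decrease by the same factor (~2.71-fold) — characteristic of uncompetitive inhibition.

uncompetitive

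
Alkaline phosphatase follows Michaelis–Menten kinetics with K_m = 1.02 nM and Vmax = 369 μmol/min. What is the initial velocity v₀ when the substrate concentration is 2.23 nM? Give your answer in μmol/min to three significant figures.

253 μmol/min

v = Vmax·[S]/(Km + [S]) = 369 × 2.23 / (1.02 + 2.23)
  = 822.9 / 3.250 = 253 μmol/min.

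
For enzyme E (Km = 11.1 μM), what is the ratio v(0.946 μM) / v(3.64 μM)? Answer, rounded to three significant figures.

Since Vmax cancels, v₂/v₁ = [S]₂(Km+[S]₁) / [S]₁(Km+[S]₂).
= 0.946×(11.1+3.64) / (3.64×(11.1+0.946)) = 13.94/43.85 = 0.318.

0.318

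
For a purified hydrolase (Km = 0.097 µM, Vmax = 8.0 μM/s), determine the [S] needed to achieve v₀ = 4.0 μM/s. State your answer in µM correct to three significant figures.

Rearranging v = Vmax[S]/(Km+[S]) gives [S] = Km·v/(Vmax − v).
[S] = 0.097 × 4.0 / (8.0 − 4.0) = 0.3880/4.000 = 0.0970 µM.

0.0970 µM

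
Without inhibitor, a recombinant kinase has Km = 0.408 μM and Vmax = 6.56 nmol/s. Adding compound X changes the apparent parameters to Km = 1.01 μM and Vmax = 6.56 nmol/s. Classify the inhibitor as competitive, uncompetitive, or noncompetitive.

competitive

Km increases (0.408 → 1.01 μM) while Vmax is unchanged — the hallmark of competitive inhibition.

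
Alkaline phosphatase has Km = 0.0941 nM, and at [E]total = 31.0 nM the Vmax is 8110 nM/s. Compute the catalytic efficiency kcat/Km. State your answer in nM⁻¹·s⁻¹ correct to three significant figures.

2780 nM⁻¹·s⁻¹

kcat = Vmax/[E]total = 8110/31.0 = 262 s⁻¹.
kcat/Km = 262/0.0941 = 2780 nM⁻¹·s⁻¹.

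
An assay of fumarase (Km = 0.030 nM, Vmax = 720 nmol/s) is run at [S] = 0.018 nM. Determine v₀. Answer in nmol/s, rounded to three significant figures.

270 nmol/s

v = Vmax·[S]/(Km + [S]) = 720 × 0.018 / (0.030 + 0.018)
  = 12.96 / 0.04800 = 270 nmol/s.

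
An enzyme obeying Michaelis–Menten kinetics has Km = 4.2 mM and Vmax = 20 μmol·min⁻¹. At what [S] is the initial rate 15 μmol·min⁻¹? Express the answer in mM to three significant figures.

12.6 mM

The required fractional saturation is v/Vmax = 15/20 = 0.7500.
Then [S]/(Km+[S]) = 0.7500 ⇒ [S] = 4.2 × 0.7500/(1 − 0.7500) = 12.6 mM.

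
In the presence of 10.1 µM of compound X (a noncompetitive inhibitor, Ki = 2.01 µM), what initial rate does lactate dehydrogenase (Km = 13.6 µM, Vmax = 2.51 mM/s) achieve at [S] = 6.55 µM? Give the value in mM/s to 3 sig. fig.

With α = 1 + [I]/Ki = 1 + 10.1/2.01 = 6.025, the noncompetitive rate law is v = (Vmax/α)·[S] / (Km + [S]).
v = (2.51/6.025)×6.55 / (13.6 + 6.55) = 2.729/20.15 = 0.135 mM/s.

0.135 mM/s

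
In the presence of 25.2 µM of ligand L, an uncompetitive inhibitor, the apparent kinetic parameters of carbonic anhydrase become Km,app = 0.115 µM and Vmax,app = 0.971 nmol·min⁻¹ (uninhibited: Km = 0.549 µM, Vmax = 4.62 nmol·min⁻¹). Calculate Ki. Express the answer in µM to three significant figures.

Uncompetitive: Vmax,app = Vmax/α (and Km,app = Km/α) with α = 1 + [I]/Ki.
α = Vmax/Vmax,app = 4.62/0.971 = 4.758.
Ki = [I]/(α − 1) = 25.2/3.758 = 6.71 µM.

6.71 µM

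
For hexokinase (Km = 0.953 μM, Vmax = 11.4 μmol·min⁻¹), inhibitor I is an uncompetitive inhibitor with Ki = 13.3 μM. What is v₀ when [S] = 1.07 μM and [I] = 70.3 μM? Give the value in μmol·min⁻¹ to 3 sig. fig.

1.59 μmol·min⁻¹

With α = 1 + [I]/Ki = 1 + 70.3/13.3 = 6.286, the uncompetitive rate law is v = (Vmax/α)·[S] / (Km/α + [S]).
v = (11.4/6.286)×1.07 / (0.953/6.286 + 1.07) = 1.941/1.222 = 1.59 μmol·min⁻¹.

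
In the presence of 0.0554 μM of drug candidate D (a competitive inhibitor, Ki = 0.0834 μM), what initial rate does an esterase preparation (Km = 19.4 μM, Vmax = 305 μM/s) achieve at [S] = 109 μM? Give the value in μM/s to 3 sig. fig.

With α = 1 + [I]/Ki = 1 + 0.0554/0.0834 = 1.664, the competitive rate law is v = Vmax[S] / (αKm + [S]).
v = 305×109 / (1.664×19.4 + 109) = 33240/141.3 = 235 μM/s.

235 μM/s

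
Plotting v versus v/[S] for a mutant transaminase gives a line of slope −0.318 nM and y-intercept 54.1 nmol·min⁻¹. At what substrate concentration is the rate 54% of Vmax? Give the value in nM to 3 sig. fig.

The Eadie–Hofstee slope gives Km = 0.318 nM (slope = −Km).
v/Vmax = [S]/(Km+[S]) = 0.54 ⇒ [S] = Km·0.54/(1−0.54) = 0.318 × 1.174 = 0.373 nM.

0.373 nM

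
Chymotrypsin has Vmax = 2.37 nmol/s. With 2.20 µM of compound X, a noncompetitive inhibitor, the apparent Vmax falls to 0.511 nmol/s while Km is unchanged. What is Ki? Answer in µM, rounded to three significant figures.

Noncompetitive: Vmax,app = Vmax/α with α = 1 + [I]/Ki.
α = Vmax/Vmax,app = 2.37/0.511 = 4.638.
Since α = 1 + [I]/Ki, [I]/Ki = 4.638 − 1 = 3.638 and Ki = 2.20/3.638 = 0.605 µM.

0.605 µM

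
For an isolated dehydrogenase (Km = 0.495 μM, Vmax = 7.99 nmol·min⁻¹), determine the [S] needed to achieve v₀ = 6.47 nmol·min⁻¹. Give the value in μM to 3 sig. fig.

The required fractional saturation is v/Vmax = 6.47/7.99 = 0.8098.
Then [S]/(Km+[S]) = 0.8098 ⇒ [S] = 0.495 × 0.8098/(1 − 0.8098) = 2.11 μM.

2.11 μM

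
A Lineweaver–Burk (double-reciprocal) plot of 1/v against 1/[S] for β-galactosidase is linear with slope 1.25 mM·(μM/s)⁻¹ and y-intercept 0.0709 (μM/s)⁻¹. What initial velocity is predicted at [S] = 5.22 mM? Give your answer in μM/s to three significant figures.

3.22 μM/s

The y-intercept is 1/Vmax, so Vmax = 1/0.0709 = 14.1 μM/s.
The slope is Km/Vmax, so Km = 1.25 × 14.1 = 17.6 mM.
Then v = 14.1 × 5.22/(17.6 + 5.22) = 3.22 μM/s.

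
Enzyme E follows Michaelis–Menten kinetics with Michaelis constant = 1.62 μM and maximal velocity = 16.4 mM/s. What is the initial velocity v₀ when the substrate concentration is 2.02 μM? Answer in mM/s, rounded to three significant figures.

9.10 mM/s

[S]/(Km+[S]) = 2.02/3.640 = 0.5549, the fractional saturation.
v = 0.5549 × Vmax = 0.5549 × 16.4 = 9.10 mM/s.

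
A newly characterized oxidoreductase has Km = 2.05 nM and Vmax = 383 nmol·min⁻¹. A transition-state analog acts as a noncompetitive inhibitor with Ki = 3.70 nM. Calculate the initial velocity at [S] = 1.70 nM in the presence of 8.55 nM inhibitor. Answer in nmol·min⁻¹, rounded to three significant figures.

52.4 nmol·min⁻¹

With α = 1 + [I]/Ki = 1 + 8.55/3.70 = 3.311, the noncompetitive rate law is v = (Vmax/α)·[S] / (Km + [S]).
v = (383/3.311)×1.70 / (2.05 + 1.70) = 196.7/3.750 = 52.4 nmol·min⁻¹.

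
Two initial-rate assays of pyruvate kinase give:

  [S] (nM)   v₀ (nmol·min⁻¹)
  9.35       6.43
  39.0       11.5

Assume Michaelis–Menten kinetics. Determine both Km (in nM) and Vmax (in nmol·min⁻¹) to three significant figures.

In reciprocal form, 1/v = (Km/Vmax)·(1/[S]) + 1/Vmax. The two points give (1/[S], 1/v) = (0.1070, 0.1555) and (0.02564, 0.08696).
Slope = (0.1555 − 0.08696)/(0.1070 − 0.02564) = 0.8432; intercept = 0.1555 − 0.8432×0.1070 = 0.06534.
Vmax = 1/intercept = 15.3 nmol·min⁻¹; Km = slope × Vmax = 0.8432 × 15.3 = 12.9 nM.

Km = 12.9 nM; Vmax = 15.3 nmol·min⁻¹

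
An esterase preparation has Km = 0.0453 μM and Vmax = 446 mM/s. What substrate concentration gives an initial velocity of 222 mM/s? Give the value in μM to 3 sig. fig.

0.0449 μM

Rearranging v = Vmax[S]/(Km+[S]) gives [S] = Km·v/(Vmax − v).
[S] = 0.0453 × 222 / (446 − 222) = 10.06/224.0 = 0.0449 μM.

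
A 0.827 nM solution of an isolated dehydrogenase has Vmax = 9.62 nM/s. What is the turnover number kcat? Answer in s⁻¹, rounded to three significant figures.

11.6 s⁻¹

kcat = Vmax/[E]total = 9.62 nM/s / 0.827 nM = 11.6 s⁻¹.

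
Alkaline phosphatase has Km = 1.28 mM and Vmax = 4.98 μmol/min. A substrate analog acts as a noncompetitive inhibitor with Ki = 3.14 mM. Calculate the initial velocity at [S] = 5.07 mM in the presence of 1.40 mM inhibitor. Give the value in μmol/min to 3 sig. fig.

α = 1 + [I]/Ki = 1 + 1.40/3.14 = 1.446.
For a noncompetitive inhibitor, Vmax is reduced to Vmax/α while Km is unchanged: Km,app = 1.28 mM, Vmax,app = 3.44 μmol/min.
v = Vmax,app·[S]/(Km,app + [S]) = 3.44 × 5.07/(1.28 + 5.07) = 2.75 μmol/min.

2.75 μmol/min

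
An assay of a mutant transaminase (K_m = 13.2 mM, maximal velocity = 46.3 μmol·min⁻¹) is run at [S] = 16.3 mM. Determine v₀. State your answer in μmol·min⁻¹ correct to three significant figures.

25.6 μmol·min⁻¹

[S]/(Km+[S]) = 16.3/29.50 = 0.5525, the fractional saturation.
v = 0.5525 × Vmax = 0.5525 × 46.3 = 25.6 μmol·min⁻¹.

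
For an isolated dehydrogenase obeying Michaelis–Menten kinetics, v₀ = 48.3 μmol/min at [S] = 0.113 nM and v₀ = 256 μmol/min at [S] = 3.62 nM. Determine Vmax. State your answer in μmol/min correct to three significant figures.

In reciprocal form, 1/v = (Km/Vmax)·(1/[S]) + 1/Vmax. The two points give (1/[S], 1/v) = (8.850, 0.02070) and (0.2762, 0.003906).
Slope = (0.02070 − 0.003906)/(8.850 − 0.2762) = 0.001959; intercept = 0.02070 − 0.001959×8.850 = 0.003365.
Vmax = 1/intercept = 297 μmol/min; Km = slope × Vmax = 0.001959 × 297 = 0.582 nM.

297 μmol/min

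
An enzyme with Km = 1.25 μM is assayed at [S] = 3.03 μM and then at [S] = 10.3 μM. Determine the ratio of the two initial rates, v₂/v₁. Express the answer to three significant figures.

1.26

The fractional saturations are [S]/(Km+[S]) = 3.03/4.280 = 0.7079 and 10.3/11.55 = 0.8918.
v₂/v₁ is just their ratio: 0.8918/0.7079 = 1.26.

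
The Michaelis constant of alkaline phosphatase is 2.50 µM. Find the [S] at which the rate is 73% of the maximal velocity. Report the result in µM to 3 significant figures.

v/Vmax = [S]/(Km+[S]) = 0.73, so [S] = Km·0.73/(1 − 0.73) = 2.50 × 2.704.
[S] = 6.76 µM.

6.76 µM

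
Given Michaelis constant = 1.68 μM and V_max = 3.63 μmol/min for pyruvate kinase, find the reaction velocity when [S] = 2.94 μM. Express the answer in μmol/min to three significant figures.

v = Vmax·[S]/(Km + [S]) = 3.63 × 2.94 / (1.68 + 2.94)
  = 10.67 / 4.620 = 2.31 μmol/min.

2.31 μmol/min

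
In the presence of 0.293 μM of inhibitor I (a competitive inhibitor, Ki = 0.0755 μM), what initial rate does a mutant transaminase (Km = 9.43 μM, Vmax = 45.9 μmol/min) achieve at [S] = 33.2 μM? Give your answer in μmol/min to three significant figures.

α = 1 + [I]/Ki = 1 + 0.293/0.0755 = 4.881.
For a competitive inhibitor, Vmax is unchanged and the apparent Km becomes α·Km: Km,app = 46.0 μM, Vmax,app = 45.9 μmol/min.
v = Vmax,app·[S]/(Km,app + [S]) = 45.9 × 33.2/(46.0 + 33.2) = 19.2 μmol/min.

19.2 μmol/min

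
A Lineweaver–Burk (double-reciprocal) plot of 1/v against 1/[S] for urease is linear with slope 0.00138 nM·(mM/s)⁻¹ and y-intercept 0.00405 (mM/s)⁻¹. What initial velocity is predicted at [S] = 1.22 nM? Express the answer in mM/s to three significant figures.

193 mM/s

The y-intercept is 1/Vmax, so Vmax = 1/0.00405 = 247 mM/s.
The slope is Km/Vmax, so Km = 0.00138 × 247 = 0.341 nM.
Then v = 247 × 1.22/(0.341 + 1.22) = 193 mM/s.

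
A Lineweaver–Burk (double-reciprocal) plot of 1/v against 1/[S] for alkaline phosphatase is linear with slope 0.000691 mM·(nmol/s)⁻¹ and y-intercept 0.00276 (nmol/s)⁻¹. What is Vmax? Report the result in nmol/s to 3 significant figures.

The y-intercept of a Lineweaver–Burk plot equals 1/Vmax, so Vmax = 1/0.00276 = 362 nmol/s.

362 nmol/s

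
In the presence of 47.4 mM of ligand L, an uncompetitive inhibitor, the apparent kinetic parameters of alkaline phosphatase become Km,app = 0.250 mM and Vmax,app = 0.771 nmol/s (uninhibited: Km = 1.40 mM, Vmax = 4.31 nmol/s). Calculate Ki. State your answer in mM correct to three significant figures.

10.3 mM

Uncompetitive: Vmax,app = Vmax/α (and Km,app = Km/α) with α = 1 + [I]/Ki.
α = Vmax/Vmax,app = 4.31/0.771 = 5.590.
Since α = 1 + [I]/Ki, [I]/Ki = 5.590 − 1 = 4.590 and Ki = 47.4/4.590 = 10.3 mM.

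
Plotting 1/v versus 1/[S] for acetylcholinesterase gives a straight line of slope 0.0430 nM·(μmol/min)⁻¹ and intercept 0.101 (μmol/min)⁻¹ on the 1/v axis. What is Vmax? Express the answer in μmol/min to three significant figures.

The y-intercept of a Lineweaver–Burk plot equals 1/Vmax, so Vmax = 1/0.101 = 9.90 μmol/min.

9.90 μmol/min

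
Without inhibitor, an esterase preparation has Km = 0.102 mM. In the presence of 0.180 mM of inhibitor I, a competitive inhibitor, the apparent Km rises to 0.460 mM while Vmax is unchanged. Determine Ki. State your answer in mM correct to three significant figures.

0.0513 mM

Competitive: Km,app = α·Km with α = 1 + [I]/Ki.
α = Km,app/Km = 0.460/0.102 = 4.510.
Ki = [I]/(α − 1) = 0.180/3.510 = 0.0513 mM.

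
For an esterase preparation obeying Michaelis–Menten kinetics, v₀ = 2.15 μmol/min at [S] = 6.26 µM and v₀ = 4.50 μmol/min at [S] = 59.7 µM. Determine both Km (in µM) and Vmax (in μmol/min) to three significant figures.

In reciprocal form, 1/v = (Km/Vmax)·(1/[S]) + 1/Vmax. The two points give (1/[S], 1/v) = (0.1597, 0.4651) and (0.01675, 0.2222).
Slope = (0.4651 − 0.2222)/(0.1597 − 0.01675) = 1.699; intercept = 0.4651 − 1.699×0.1597 = 0.1938.
Vmax = 1/intercept = 5.16 μmol/min; Km = slope × Vmax = 1.699 × 5.16 = 8.77 µM.

Km = 8.77 µM; Vmax = 5.16 μmol/min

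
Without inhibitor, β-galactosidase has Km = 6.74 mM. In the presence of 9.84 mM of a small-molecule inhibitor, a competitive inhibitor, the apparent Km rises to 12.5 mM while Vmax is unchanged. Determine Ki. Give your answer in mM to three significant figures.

11.5 mM

Competitive: Km,app = α·Km with α = 1 + [I]/Ki.
α = Km,app/Km = 12.5/6.74 = 1.855.
Ki = [I]/(α − 1) = 9.84/0.8546 = 11.5 mM.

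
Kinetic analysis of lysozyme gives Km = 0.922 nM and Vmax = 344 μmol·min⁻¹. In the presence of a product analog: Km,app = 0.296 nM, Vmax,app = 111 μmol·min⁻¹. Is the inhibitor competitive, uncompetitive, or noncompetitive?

uncompetitive

Both Km and Vmax decrease by the same factor (~3.11-fold) — characteristic of uncompetitive inhibition.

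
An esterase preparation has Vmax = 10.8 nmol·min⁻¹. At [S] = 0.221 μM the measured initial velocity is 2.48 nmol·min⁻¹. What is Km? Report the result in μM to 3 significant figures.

v/Vmax = 2.48/10.8 = 0.2296 = [S]/(Km+[S]).
So Km + [S] = [S]/0.2296 = 0.9624 μM, giving Km = 0.9624 − 0.221 = 0.741 μM.

0.741 μM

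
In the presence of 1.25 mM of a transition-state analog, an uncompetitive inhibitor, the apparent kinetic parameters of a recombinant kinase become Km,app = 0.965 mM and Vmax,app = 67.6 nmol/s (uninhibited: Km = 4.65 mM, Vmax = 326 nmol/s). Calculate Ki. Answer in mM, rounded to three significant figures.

Uncompetitive: Vmax,app = Vmax/α (and Km,app = Km/α) with α = 1 + [I]/Ki.
α = Vmax/Vmax,app = 326/67.6 = 4.822.
Since α = 1 + [I]/Ki, [I]/Ki = 4.822 − 1 = 3.822 and Ki = 1.25/3.822 = 0.327 mM.

0.327 mM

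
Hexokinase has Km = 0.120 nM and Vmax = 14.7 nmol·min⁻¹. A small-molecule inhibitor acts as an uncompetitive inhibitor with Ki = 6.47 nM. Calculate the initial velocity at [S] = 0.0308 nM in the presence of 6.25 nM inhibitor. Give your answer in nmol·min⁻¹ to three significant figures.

2.51 nmol·min⁻¹

With α = 1 + [I]/Ki = 1 + 6.25/6.47 = 1.966, the uncompetitive rate law is v = (Vmax/α)·[S] / (Km/α + [S]).
v = (14.7/1.966)×0.0308 / (0.120/1.966 + 0.0308) = 0.2303/0.09184 = 2.51 nmol·min⁻¹.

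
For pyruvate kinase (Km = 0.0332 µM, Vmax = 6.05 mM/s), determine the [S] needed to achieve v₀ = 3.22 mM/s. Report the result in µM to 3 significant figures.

The required fractional saturation is v/Vmax = 3.22/6.05 = 0.5322.
Then [S]/(Km+[S]) = 0.5322 ⇒ [S] = 0.0332 × 0.5322/(1 − 0.5322) = 0.0378 µM.

0.0378 µM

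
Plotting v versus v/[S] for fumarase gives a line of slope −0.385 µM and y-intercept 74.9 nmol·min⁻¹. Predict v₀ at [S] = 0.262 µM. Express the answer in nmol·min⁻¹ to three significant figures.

30.3 nmol·min⁻¹

In the Eadie–Hofstee form v = Vmax − Km·(v/[S]), the slope is −Km and the intercept is Vmax, so Km = 0.385 µM and Vmax = 74.9 nmol·min⁻¹.
v = 74.9 × 0.262/(0.385 + 0.262) = 30.3 nmol·min⁻¹.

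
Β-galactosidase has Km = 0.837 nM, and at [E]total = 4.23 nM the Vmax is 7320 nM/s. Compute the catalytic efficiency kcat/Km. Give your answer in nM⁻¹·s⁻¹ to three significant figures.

2070 nM⁻¹·s⁻¹

kcat = Vmax/[E]total = 7320/4.23 = 1730 s⁻¹.
kcat/Km = 1730/0.837 = 2070 nM⁻¹·s⁻¹.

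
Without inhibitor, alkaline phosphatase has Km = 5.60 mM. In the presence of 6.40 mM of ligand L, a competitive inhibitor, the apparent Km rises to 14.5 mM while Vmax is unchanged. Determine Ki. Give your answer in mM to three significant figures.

4.03 mM

Competitive: Km,app = α·Km with α = 1 + [I]/Ki.
α = Km,app/Km = 14.5/5.60 = 2.589.
Since α = 1 + [I]/Ki, [I]/Ki = 2.589 − 1 = 1.589 and Ki = 6.40/1.589 = 4.03 mM.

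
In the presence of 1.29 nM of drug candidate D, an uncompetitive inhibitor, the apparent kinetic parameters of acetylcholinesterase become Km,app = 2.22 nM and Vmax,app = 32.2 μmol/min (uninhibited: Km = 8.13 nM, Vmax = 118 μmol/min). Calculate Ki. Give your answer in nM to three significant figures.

Uncompetitive: Vmax,app = Vmax/α (and Km,app = Km/α) with α = 1 + [I]/Ki.
α = Vmax/Vmax,app = 118/32.2 = 3.665.
Ki = [I]/(α − 1) = 1.29/2.665 = 0.484 nM.

0.484 nM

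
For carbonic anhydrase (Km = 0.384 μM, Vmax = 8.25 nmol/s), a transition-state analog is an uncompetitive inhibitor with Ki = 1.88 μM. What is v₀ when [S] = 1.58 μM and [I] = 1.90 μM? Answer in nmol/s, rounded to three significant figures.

3.66 nmol/s

With α = 1 + [I]/Ki = 1 + 1.90/1.88 = 2.011, the uncompetitive rate law is v = (Vmax/α)·[S] / (Km/α + [S]).
v = (8.25/2.011)×1.58 / (0.384/2.011 + 1.58) = 6.483/1.771 = 3.66 nmol/s.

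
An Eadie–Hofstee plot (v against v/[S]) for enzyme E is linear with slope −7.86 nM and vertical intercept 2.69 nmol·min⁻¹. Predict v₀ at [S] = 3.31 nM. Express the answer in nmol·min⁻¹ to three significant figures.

0.797 nmol·min⁻¹

In the Eadie–Hofstee form v = Vmax − Km·(v/[S]), the slope is −Km and the intercept is Vmax, so Km = 7.86 nM and Vmax = 2.69 nmol·min⁻¹.
v = 2.69 × 3.31/(7.86 + 3.31) = 0.797 nmol·min⁻¹.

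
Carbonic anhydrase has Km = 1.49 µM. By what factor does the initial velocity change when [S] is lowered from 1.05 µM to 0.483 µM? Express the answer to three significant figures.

The fractional saturations are [S]/(Km+[S]) = 1.05/2.540 = 0.4134 and 0.483/1.973 = 0.2448.
v₂/v₁ is just their ratio: 0.2448/0.4134 = 0.592.

0.592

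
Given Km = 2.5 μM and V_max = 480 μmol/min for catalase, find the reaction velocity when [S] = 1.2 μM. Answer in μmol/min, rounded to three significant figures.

[S]/(Km+[S]) = 1.2/3.700 = 0.3243, the fractional saturation.
v = 0.3243 × Vmax = 0.3243 × 480 = 156 μmol/min.

156 μmol/min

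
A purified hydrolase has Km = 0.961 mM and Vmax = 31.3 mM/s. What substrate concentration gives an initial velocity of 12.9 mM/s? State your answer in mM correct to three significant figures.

The required fractional saturation is v/Vmax = 12.9/31.3 = 0.4121.
Then [S]/(Km+[S]) = 0.4121 ⇒ [S] = 0.961 × 0.4121/(1 − 0.4121) = 0.674 mM.

0.674 mM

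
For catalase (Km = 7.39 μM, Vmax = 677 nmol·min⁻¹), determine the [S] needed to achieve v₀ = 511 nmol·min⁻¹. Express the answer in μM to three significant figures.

The required fractional saturation is v/Vmax = 511/677 = 0.7548.
Then [S]/(Km+[S]) = 0.7548 ⇒ [S] = 7.39 × 0.7548/(1 − 0.7548) = 22.7 μM.

22.7 μM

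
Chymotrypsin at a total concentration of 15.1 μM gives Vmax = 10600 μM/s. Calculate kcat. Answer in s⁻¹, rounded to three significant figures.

702 s⁻¹

kcat = Vmax/[E]total = 10600 μM/s / 15.1 μM = 702 s⁻¹.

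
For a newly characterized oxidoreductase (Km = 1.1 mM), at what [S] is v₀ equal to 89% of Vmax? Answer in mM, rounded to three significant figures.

8.90 mM

v/Vmax = [S]/(Km+[S]) = 0.89, so [S] = Km·0.89/(1 − 0.89) = 1.1 × 8.091.
[S] = 8.90 mM.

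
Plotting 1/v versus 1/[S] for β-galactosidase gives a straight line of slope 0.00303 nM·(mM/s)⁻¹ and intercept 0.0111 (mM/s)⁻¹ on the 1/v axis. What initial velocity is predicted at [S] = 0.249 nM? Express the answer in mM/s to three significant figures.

43.0 mM/s

The y-intercept is 1/Vmax, so Vmax = 1/0.0111 = 90.1 mM/s.
The slope is Km/Vmax, so Km = 0.00303 × 90.1 = 0.273 nM.
Then v = 90.1 × 0.249/(0.273 + 0.249) = 43.0 mM/s.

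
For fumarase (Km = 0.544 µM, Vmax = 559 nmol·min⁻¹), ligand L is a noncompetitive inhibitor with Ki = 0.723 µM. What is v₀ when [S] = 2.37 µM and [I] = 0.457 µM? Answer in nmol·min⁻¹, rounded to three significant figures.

With α = 1 + [I]/Ki = 1 + 0.457/0.723 = 1.632, the noncompetitive rate law is v = (Vmax/α)·[S] / (Km + [S]).
v = (559/1.632)×2.37 / (0.544 + 2.37) = 811.7/2.914 = 279 nmol·min⁻¹.

279 nmol·min⁻¹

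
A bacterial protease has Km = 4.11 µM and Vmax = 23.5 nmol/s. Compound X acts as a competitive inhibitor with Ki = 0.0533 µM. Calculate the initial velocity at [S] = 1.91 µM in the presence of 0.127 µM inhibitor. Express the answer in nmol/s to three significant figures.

α = 1 + [I]/Ki = 1 + 0.127/0.0533 = 3.383.
For a competitive inhibitor, Vmax is unchanged and the apparent Km becomes α·Km: Km,app = 13.9 µM, Vmax,app = 23.5 nmol/s.
v = Vmax,app·[S]/(Km,app + [S]) = 23.5 × 1.91/(13.9 + 1.91) = 2.84 nmol/s.

2.84 nmol/s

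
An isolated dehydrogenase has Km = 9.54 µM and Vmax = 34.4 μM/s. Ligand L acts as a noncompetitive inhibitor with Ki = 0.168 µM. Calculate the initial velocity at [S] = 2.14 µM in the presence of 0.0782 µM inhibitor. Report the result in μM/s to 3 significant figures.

4.30 μM/s

With α = 1 + [I]/Ki = 1 + 0.0782/0.168 = 1.465, the noncompetitive rate law is v = (Vmax/α)·[S] / (Km + [S]).
v = (34.4/1.465)×2.14 / (9.54 + 2.14) = 50.23/11.68 = 4.30 μM/s.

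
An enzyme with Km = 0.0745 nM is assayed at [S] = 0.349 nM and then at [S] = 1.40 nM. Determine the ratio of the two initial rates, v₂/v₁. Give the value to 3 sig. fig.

Since Vmax cancels, v₂/v₁ = [S]₂(Km+[S]₁) / [S]₁(Km+[S]₂).
= 1.40×(0.0745+0.349) / (0.349×(0.0745+1.40)) = 0.5929/0.5146 = 1.15.

1.15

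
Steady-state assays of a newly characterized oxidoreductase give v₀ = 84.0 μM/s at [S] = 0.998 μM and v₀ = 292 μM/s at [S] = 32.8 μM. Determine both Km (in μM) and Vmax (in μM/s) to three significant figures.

Km = 2.76 μM; Vmax = 317 μM/s

In reciprocal form, 1/v = (Km/Vmax)·(1/[S]) + 1/Vmax. The two points give (1/[S], 1/v) = (1.002, 0.01190) and (0.03049, 0.003425).
Slope = (0.01190 − 0.003425)/(1.002 − 0.03049) = 0.008729; intercept = 0.01190 − 0.008729×1.002 = 0.003159.
Vmax = 1/intercept = 317 μM/s; Km = slope × Vmax = 0.008729 × 317 = 2.76 μM.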